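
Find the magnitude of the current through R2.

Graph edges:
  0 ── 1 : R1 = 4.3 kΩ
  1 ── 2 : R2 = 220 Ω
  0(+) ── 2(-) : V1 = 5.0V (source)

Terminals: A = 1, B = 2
Nodal analysis, taking node 2 as the 0 V reference.
Source V1 fixes V_0 = 5 V.
KCL at each unknown node (sum of currents leaving = 0; resistances in Ω):
  Node 1: (V_1 - 5)/4300 + (V_1 - 0)/220 = 0
Collecting terms: 0.004778 × V_1 = 0.001163  =>  V_1 = 0.2434 V
I_R2 = (V_1 - V_2)/R2 = (0.2434 - 0)/220 = 0.001106 A
|I_R2| = 0.001106 A

Final answer: |I_R2| = 0.001106 A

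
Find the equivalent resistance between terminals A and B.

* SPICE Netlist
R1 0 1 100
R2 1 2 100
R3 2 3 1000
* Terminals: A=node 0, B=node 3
Reduce the network between node 0 (A) and node 3 (B) by series/parallel combination:
  Rs1 = R1 + R2 (series, joined only at node 1) = 100 + 100 = 200 Ω
  Rs2 = R3 + Rs1 (series, joined only at node 2) = 1000 + 200 = 1200 Ω
R_eq = 1.2 kΩ

Final answer: 1.2 kΩ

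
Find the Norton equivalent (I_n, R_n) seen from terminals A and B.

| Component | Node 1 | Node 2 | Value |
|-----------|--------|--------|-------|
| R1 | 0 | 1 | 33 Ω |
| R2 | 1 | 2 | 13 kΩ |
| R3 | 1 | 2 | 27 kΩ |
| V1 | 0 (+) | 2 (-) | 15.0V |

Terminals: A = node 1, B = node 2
Find the Thévenin equivalent first; then I_n = V_th/R_th and R_n = R_th.
Step 1 — V_th is the open-circuit voltage V_A - V_B (nothing connected across the terminals).
Nodal analysis, taking node 2 as the 0 V reference.
Source V1 fixes V_0 = 15 V.
KCL at each unknown node (sum of currents leaving = 0; resistances in Ω):
  Node 1: (V_1 - 15)/33 + (V_1 - 0)/13000 + (V_1 - 0)/27000 = 0
Collecting terms: 0.03042 × V_1 = 0.4545  =>  V_1 = 14.94 V
V_th = V_1 - V_2 = 14.94 - 0 = 14.94 V
Step 2 — R_th: zero the source — replace V1 by a short circuit (node 2 merges into node 0) — and find the resistance seen between A (node 1) and B (node 0).
Reduce the network between node 1 (A) and node 0 (B) by series/parallel combination:
  Rp1 = R1 ‖ R2 ‖ R3 (parallel, all between nodes 0 and 1) = 1/(1/33 + 1/13000 + 1/27000) = 32.88 Ω
R_th = 32.88 Ω
I_n = V_th/R_th = 14.94/32.88 = 0.4545 A, and R_n = R_th = 32.88 Ω

Final answer: I_n = 0.4545 A, R_n = 32.88 Ω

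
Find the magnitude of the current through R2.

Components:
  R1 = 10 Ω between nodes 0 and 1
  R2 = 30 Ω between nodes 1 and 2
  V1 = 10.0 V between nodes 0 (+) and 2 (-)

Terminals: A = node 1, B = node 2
Nodal analysis, taking node 2 as the 0 V reference.
Source V1 fixes V_0 = 10 V.
KCL at each unknown node (sum of currents leaving = 0; resistances in Ω):
  Node 1: (V_1 - 10)/10 + (V_1 - 0)/30 = 0
Collecting terms: 0.1333 × V_1 = 1  =>  V_1 = 7.5 V
I_R2 = (V_1 - V_2)/R2 = (7.5 - 0)/30 = 0.25 A
|I_R2| = 0.25 A

Final answer: |I_R2| = 0.25 A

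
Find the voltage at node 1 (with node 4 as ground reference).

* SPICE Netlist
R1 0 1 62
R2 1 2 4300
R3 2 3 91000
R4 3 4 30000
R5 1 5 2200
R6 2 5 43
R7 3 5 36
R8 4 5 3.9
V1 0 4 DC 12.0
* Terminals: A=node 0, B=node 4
Nodal analysis, taking node 4 as the 0 V reference.
Source V1 fixes V_0 = 12 V.
KCL at each unknown node (sum of currents leaving = 0; resistances in Ω):
  Node 1: (V_1 - 12)/62 + (V_1 - V_2)/4300 + (V_1 - V_5)/2200 = 0
  Node 2: (V_2 - V_1)/4300 + (V_2 - V_3)/91000 + (V_2 - V_5)/43 = 0
  Node 3: (V_3 - V_2)/91000 + (V_3 - 0)/30000 + (V_3 - V_5)/36 = 0
  Node 5: (V_5 - V_1)/2200 + (V_5 - V_2)/43 + (V_5 - V_3)/36 + (V_5 - 0)/3.9 = 0
Collecting terms (coefficients in siemens):
  0.01682·V_1 - 0.0002326·V_2 - 0.0004545·V_5 = 0.1935
  0.0235·V_2 - 0.0002326·V_1 - 0.00001099·V_3 - 0.02326·V_5 = 0
  0.02782·V_3 - 0.00001099·V_2 - 0.02778·V_5 = 0
  0.3079·V_5 - 0.0004545·V_1 - 0.02326·V_2 - 0.02778·V_3 = 0
Solving these 4 simultaneous equations (Gaussian elimination) gives:
  V_1 = 11.51 V, V_2 = 0.1443 V, V_3 = 0.03067 V, V_5 = 0.03066 V
The requested potential is V_1 = 11.51 V.

Final answer: V_1 = 11.51 V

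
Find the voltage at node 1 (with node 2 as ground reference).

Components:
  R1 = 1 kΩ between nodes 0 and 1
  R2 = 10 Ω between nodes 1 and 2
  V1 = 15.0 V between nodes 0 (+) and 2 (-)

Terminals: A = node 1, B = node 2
Nodal analysis, taking node 2 as the 0 V reference.
Source V1 fixes V_0 = 15 V.
KCL at each unknown node (sum of currents leaving = 0; resistances in Ω):
  Node 1: (V_1 - 15)/1000 + (V_1 - 0)/10 = 0
Collecting terms: 0.101 × V_1 = 0.015  =>  V_1 = 0.1485 V
The requested potential is V_1 = 0.1485 V.

Final answer: V_1 = 0.1485 V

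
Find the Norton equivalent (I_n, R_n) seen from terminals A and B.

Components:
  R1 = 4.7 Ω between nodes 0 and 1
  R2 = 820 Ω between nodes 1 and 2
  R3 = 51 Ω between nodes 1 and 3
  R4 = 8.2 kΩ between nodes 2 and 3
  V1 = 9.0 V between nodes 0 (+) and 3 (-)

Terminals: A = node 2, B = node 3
Find the Thévenin equivalent first; then I_n = V_th/R_th and R_n = R_th.
Step 1 — V_th is the open-circuit voltage V_A - V_B (nothing connected across the terminals).
Nodal analysis, taking node 3 as the 0 V reference.
Source V1 fixes V_0 = 9 V.
KCL at each unknown node (sum of currents leaving = 0; resistances in Ω):
  Node 1: (V_1 - 9)/4.7 + (V_1 - V_2)/820 + (V_1 - 0)/51 = 0
  Node 2: (V_2 - V_1)/820 + (V_2 - 0)/8200 = 0
Collecting terms (coefficients in siemens):
  0.2336·V_1 - 0.00122·V_2 = 1.915
  0.001341·V_2 - 0.00122·V_1 = 0
Determinant D = (0.2336)(0.001341) - (-0.00122)(-0.00122) = 0.0003119
V_1 = [(1.915)(0.001341) - (-0.00122)(0)]/D = 8.237 V
V_2 = [(0.2336)(0) - (1.915)(-0.00122)]/D = 7.488 V
V_th = V_2 - V_3 = 7.488 - 0 = 7.488 V
Step 2 — R_th: zero the source — replace V1 by a short circuit (node 3 merges into node 0) — and find the resistance seen between A (node 2) and B (node 0).
Reduce the network between node 2 (A) and node 0 (B) by series/parallel combination:
  Rp1 = R1 ‖ R3 (parallel, both between nodes 0 and 1) = 1/(1/4.7 + 1/51) = 4.303 Ω
  Rs1 = R2 + Rp1 (series, joined only at node 1) = 820 + 4.303 = 824.3 Ω
  Rp2 = R4 ‖ Rs1 (parallel, both between nodes 0 and 2) = 1/(1/8200 + 1/824.3) = 749 Ω
R_th = 749 Ω
I_n = V_th/R_th = 7.488/749 = 0.009997 A, and R_n = R_th = 749 Ω

Final answer: I_n = 0.009997 A, R_n = 749 Ω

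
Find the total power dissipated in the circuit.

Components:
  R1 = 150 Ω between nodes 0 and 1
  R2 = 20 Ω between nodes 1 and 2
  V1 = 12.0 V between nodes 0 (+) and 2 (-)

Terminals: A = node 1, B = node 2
Nodal analysis, taking node 2 as the 0 V reference.
Source V1 fixes V_0 = 12 V.
KCL at each unknown node (sum of currents leaving = 0; resistances in Ω):
  Node 1: (V_1 - 12)/150 + (V_1 - 0)/20 = 0
Collecting terms: 0.05667 × V_1 = 0.08  =>  V_1 = 1.412 V
Power in each resistor, P = (ΔV)²/R:
  P_R1 = (12 - 1.412)²/150 = 0.7474 W
  P_R2 = (1.412 - 0)²/20 = 0.09965 W
P_total = P_R1 + P_R2 = 0.8471 W

Final answer: 0.8471 W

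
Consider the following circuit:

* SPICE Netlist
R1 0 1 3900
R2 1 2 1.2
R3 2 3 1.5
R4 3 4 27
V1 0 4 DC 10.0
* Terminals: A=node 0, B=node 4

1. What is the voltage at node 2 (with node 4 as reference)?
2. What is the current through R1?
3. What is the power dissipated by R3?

Nodal analysis, taking node 4 as the 0 V reference.
Source V1 fixes V_0 = 10 V.
KCL at each unknown node (sum of currents leaving = 0; resistances in Ω):
  Node 1: (V_1 - 10)/3900 + (V_1 - V_2)/1.2 = 0
  Node 2: (V_2 - V_1)/1.2 + (V_2 - V_3)/1.5 = 0
  Node 3: (V_3 - V_2)/1.5 + (V_3 - 0)/27 = 0
Collecting terms (coefficients in siemens):
  0.8336·V_1 - 0.8333·V_2 = 0.002564
  1.5·V_2 - 0.8333·V_1 - 0.6667·V_3 = 0
  0.7037·V_3 - 0.6667·V_2 = 0
Solving these 3 simultaneous equations (Gaussian elimination) gives:
  V_1 = 0.07558 V, V_2 = 0.07252 V, V_3 = 0.06871 V
Part 1:
  Read off the nodal solution: V_2 = 0.07252 V
Part 2:
  I_R1 = (V_0 - V_1)/R1 = (10 - 0.07558)/3900 = 0.002545 A
  Magnitude: I_R1 = 0.002545 A
Part 3:
  I_R3 = (V_2 - V_3)/R3 = (0.07252 - 0.06871)/1.5 = 0.002545 A
  P_R3 = I_R3² × R3 = (0.002545)² × 1.5 = 0.000009713 W

Final answers:
1. V_2 = 0.07252 V
2. I_R1 = 0.002545 A
3. P_R3 = 9.713e-06 W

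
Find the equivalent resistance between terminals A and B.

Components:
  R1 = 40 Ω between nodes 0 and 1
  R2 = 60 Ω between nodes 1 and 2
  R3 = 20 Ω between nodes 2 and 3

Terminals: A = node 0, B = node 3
Reduce the network between node 0 (A) and node 3 (B) by series/parallel combination:
  Rs1 = R1 + R2 (series, joined only at node 1) = 40 + 60 = 100 Ω
  Rs2 = R3 + Rs1 (series, joined only at node 2) = 20 + 100 = 120 Ω
R_eq = 120 Ω

Final answer: 120 Ω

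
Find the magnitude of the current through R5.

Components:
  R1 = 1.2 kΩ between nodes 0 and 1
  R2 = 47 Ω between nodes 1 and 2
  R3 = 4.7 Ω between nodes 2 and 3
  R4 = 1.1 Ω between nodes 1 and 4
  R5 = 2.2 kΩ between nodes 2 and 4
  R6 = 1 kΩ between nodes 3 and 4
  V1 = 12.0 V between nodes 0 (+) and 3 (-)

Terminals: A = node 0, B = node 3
Nodal analysis, taking node 3 as the 0 V reference.
Source V1 fixes V_0 = 12 V.
KCL at each unknown node (sum of currents leaving = 0; resistances in Ω):
  Node 1: (V_1 - 12)/1200 + (V_1 - V_2)/47 + (V_1 - V_4)/1.1 = 0
  Node 2: (V_2 - V_1)/47 + (V_2 - 0)/4.7 + (V_2 - V_4)/2200 = 0
  Node 4: (V_4 - V_1)/1.1 + (V_4 - V_2)/2200 + (V_4 - 0)/1000 = 0
Collecting terms (coefficients in siemens):
  0.9312·V_1 - 0.02128·V_2 - 0.9091·V_4 = 0.01
  0.2345·V_2 - 0.02128·V_1 - 0.0004545·V_4 = 0
  0.9105·V_4 - 0.9091·V_1 - 0.0004545·V_2 = 0
Solving these 3 simultaneous equations (Gaussian elimination) gives:
  V_1 = 0.4641 V, V_2 = 0.043 V, V_4 = 0.4634 V
I_R5 = (V_2 - V_4)/R5 = (0.043 - 0.4634)/2200 = -0.0001911 A
|I_R5| = 0.0001911 A

Final answer: |I_R5| = 0.0001911 A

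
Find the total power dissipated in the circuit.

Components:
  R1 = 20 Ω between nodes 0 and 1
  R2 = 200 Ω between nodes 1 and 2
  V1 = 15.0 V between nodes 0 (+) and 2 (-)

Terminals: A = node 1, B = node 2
Nodal analysis, taking node 2 as the 0 V reference.
Source V1 fixes V_0 = 15 V.
KCL at each unknown node (sum of currents leaving = 0; resistances in Ω):
  Node 1: (V_1 - 15)/20 + (V_1 - 0)/200 = 0
Collecting terms: 0.055 × V_1 = 0.75  =>  V_1 = 13.64 V
Power in each resistor, P = (ΔV)²/R:
  P_R1 = (15 - 13.64)²/20 = 0.09298 W
  P_R2 = (13.64 - 0)²/200 = 0.9298 W
P_total = P_R1 + P_R2 = 1.023 W

Final answer: 1.023 W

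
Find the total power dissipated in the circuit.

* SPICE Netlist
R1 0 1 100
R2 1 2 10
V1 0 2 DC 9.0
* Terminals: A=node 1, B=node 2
Nodal analysis, taking node 2 as the 0 V reference.
Source V1 fixes V_0 = 9 V.
KCL at each unknown node (sum of currents leaving = 0; resistances in Ω):
  Node 1: (V_1 - 9)/100 + (V_1 - 0)/10 = 0
Collecting terms: 0.11 × V_1 = 0.09  =>  V_1 = 0.8182 V
Power in each resistor, P = (ΔV)²/R:
  P_R1 = (9 - 0.8182)²/100 = 0.6694 W
  P_R2 = (0.8182 - 0)²/10 = 0.06694 W
P_total = P_R1 + P_R2 = 0.7364 W

Final answer: 0.7364 W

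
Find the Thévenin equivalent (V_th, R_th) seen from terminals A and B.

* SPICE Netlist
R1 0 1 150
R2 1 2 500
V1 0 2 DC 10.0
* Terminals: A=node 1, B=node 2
Step 1 — V_th is the open-circuit voltage V_A - V_B (nothing connected across the terminals).
Nodal analysis, taking node 2 as the 0 V reference.
Source V1 fixes V_0 = 10 V.
KCL at each unknown node (sum of currents leaving = 0; resistances in Ω):
  Node 1: (V_1 - 10)/150 + (V_1 - 0)/500 = 0
Collecting terms: 0.008667 × V_1 = 0.06667  =>  V_1 = 7.692 V
V_th = V_1 - V_2 = 7.692 - 0 = 7.692 V
Step 2 — R_th: zero the source — replace V1 by a short circuit (node 2 merges into node 0) — and find the resistance seen between A (node 1) and B (node 0).
Reduce the network between node 1 (A) and node 0 (B) by series/parallel combination:
  Rp1 = R1 ‖ R2 (parallel, both between nodes 0 and 1) = 1/(1/150 + 1/500) = 115.4 Ω
R_th = 115.4 Ω

Final answer: V_th = 7.692 V, R_th = 115.4 Ω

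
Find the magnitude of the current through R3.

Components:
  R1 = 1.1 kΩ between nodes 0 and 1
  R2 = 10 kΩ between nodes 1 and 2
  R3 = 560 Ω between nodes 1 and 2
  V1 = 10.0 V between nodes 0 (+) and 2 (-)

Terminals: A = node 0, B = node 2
Nodal analysis, taking node 2 as the 0 V reference.
Source V1 fixes V_0 = 10 V.
KCL at each unknown node (sum of currents leaving = 0; resistances in Ω):
  Node 1: (V_1 - 10)/1100 + (V_1 - 0)/10000 + (V_1 - 0)/560 = 0
Collecting terms: 0.002795 × V_1 = 0.009091  =>  V_1 = 3.253 V
I_R3 = (V_1 - V_2)/R3 = (3.253 - 0)/560 = 0.005809 A
|I_R3| = 0.005809 A

Final answer: |I_R3| = 0.005809 A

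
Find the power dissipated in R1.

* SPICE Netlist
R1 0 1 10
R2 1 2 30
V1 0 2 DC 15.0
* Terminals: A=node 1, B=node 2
Nodal analysis, taking node 2 as the 0 V reference.
Source V1 fixes V_0 = 15 V.
KCL at each unknown node (sum of currents leaving = 0; resistances in Ω):
  Node 1: (V_1 - 15)/10 + (V_1 - 0)/30 = 0
Collecting terms: 0.1333 × V_1 = 1.5  =>  V_1 = 11.25 V
I_R1 = (V_0 - V_1)/R1 = (15 - 11.25)/10 = 0.375 A
P_R1 = I_R1² × R1 = (0.375)² × 10 = 1.406 W

Final answer: 1.406 W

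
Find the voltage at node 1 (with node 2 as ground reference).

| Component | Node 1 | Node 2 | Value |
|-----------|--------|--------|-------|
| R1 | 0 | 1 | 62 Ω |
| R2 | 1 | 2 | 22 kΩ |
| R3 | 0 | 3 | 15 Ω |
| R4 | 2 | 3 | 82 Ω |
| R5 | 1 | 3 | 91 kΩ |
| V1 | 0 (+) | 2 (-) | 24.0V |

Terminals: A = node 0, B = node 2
Nodal analysis, taking node 2 as the 0 V reference.
Source V1 fixes V_0 = 24 V.
KCL at each unknown node (sum of currents leaving = 0; resistances in Ω):
  Node 1: (V_1 - 24)/62 + (V_1 - 0)/22000 + (V_1 - V_3)/91000 = 0
  Node 3: (V_3 - 24)/15 + (V_3 - 0)/82 + (V_3 - V_1)/91000 = 0
Collecting terms (coefficients in siemens):
  0.01619·V_1 - 0.00001099·V_3 = 0.3871
  0.07887·V_3 - 0.00001099·V_1 = 1.6
Determinant D = (0.01619)(0.07887) - (-0.00001099)(-0.00001099) = 0.001277
V_1 = [(0.3871)(0.07887) - (-0.00001099)(1.6)]/D = 23.93 V
V_3 = [(0.01619)(1.6) - (0.3871)(-0.00001099)]/D = 20.29 V
The requested potential is V_1 = 23.93 V.

Final answer: V_1 = 23.93 V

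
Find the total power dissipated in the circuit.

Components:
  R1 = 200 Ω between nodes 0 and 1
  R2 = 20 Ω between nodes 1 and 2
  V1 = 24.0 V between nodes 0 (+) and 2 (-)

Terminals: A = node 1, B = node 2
Nodal analysis, taking node 2 as the 0 V reference.
Source V1 fixes V_0 = 24 V.
KCL at each unknown node (sum of currents leaving = 0; resistances in Ω):
  Node 1: (V_1 - 24)/200 + (V_1 - 0)/20 = 0
Collecting terms: 0.055 × V_1 = 0.12  =>  V_1 = 2.182 V
Power in each resistor, P = (ΔV)²/R:
  P_R1 = (24 - 2.182)²/200 = 2.38 W
  P_R2 = (2.182 - 0)²/20 = 0.238 W
P_total = P_R1 + P_R2 = 2.618 W

Final answer: 2.618 W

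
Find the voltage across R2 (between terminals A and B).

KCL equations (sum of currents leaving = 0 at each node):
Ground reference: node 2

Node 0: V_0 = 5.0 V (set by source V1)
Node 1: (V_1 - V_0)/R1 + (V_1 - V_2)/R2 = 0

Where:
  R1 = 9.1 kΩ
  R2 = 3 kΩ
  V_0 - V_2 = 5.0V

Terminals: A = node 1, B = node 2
R1 and R2 are in series across V1 (node 0 → node 1 → node 2), and the output A–B is taken across R2, so this is a voltage divider.
Series current: I = V1/(R1 + R2) = 5/(9100 + 3000) = 5/12100 = 0.0004132 A
V_R2 = I × R2 = V1 × R2/(R1 + R2) = 5 × 3000/12100 = 1.24 V

Final answer: 1.24 V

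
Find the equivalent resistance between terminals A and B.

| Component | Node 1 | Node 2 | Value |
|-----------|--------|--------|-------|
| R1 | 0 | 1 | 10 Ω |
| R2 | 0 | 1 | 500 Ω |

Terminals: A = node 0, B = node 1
Reduce the network between node 0 (A) and node 1 (B) by series/parallel combination:
  Rp1 = R1 ‖ R2 (parallel, both between nodes 0 and 1) = 1/(1/10 + 1/500) = 9.804 Ω
R_eq = 9.804 Ω

Final answer: 9.804 Ω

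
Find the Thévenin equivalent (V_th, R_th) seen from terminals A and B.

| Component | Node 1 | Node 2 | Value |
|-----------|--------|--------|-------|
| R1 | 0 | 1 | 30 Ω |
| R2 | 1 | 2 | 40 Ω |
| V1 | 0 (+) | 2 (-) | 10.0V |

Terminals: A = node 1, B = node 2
Step 1 — V_th is the open-circuit voltage V_A - V_B (nothing connected across the terminals).
Nodal analysis, taking node 2 as the 0 V reference.
Source V1 fixes V_0 = 10 V.
KCL at each unknown node (sum of currents leaving = 0; resistances in Ω):
  Node 1: (V_1 - 10)/30 + (V_1 - 0)/40 = 0
Collecting terms: 0.05833 × V_1 = 0.3333  =>  V_1 = 5.714 V
V_th = V_1 - V_2 = 5.714 - 0 = 5.714 V
Step 2 — R_th: zero the source — replace V1 by a short circuit (node 2 merges into node 0) — and find the resistance seen between A (node 1) and B (node 0).
Reduce the network between node 1 (A) and node 0 (B) by series/parallel combination:
  Rp1 = R1 ‖ R2 (parallel, both between nodes 0 and 1) = 1/(1/30 + 1/40) = 17.14 Ω
R_th = 17.14 Ω

Final answer: V_th = 5.714 V, R_th = 17.14 Ω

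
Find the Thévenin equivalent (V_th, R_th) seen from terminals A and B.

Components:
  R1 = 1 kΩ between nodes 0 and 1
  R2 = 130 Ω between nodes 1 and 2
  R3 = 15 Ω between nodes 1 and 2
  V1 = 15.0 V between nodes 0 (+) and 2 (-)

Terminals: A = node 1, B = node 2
Step 1 — V_th is the open-circuit voltage V_A - V_B (nothing connected across the terminals).
Nodal analysis, taking node 2 as the 0 V reference.
Source V1 fixes V_0 = 15 V.
KCL at each unknown node (sum of currents leaving = 0; resistances in Ω):
  Node 1: (V_1 - 15)/1000 + (V_1 - 0)/130 + (V_1 - 0)/15 = 0
Collecting terms: 0.07536 × V_1 = 0.015  =>  V_1 = 0.199 V
V_th = V_1 - V_2 = 0.199 - 0 = 0.199 V
Step 2 — R_th: zero the source — replace V1 by a short circuit (node 2 merges into node 0) — and find the resistance seen between A (node 1) and B (node 0).
Reduce the network between node 1 (A) and node 0 (B) by series/parallel combination:
  Rp1 = R1 ‖ R2 ‖ R3 (parallel, all between nodes 0 and 1) = 1/(1/1000 + 1/130 + 1/15) = 13.27 Ω
R_th = 13.27 Ω

Final answer: V_th = 0.199 V, R_th = 13.27 Ω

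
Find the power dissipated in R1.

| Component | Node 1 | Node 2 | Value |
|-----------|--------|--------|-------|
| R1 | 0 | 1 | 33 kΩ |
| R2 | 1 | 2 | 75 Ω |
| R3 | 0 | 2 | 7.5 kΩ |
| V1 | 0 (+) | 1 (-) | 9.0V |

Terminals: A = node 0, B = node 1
Nodal analysis, taking node 1 as the 0 V reference.
Source V1 fixes V_0 = 9 V.
KCL at each unknown node (sum of currents leaving = 0; resistances in Ω):
  Node 2: (V_2 - 0)/75 + (V_2 - 9)/7500 = 0
Collecting terms: 0.01347 × V_2 = 0.0012  =>  V_2 = 0.08911 V
I_R1 = (V_0 - V_1)/R1 = (9 - 0)/33000 = 0.0002727 A
P_R1 = I_R1² × R1 = (0.0002727)² × 33000 = 0.002455 W

Final answer: 0.002455 W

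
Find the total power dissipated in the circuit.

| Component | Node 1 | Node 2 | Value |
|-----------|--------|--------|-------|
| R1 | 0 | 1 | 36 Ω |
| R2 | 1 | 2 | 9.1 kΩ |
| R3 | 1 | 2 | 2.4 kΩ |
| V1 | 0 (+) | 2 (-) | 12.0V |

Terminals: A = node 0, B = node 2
Nodal analysis, taking node 2 as the 0 V reference.
Source V1 fixes V_0 = 12 V.
KCL at each unknown node (sum of currents leaving = 0; resistances in Ω):
  Node 1: (V_1 - 12)/36 + (V_1 - 0)/9100 + (V_1 - 0)/2400 = 0
Collecting terms: 0.0283 × V_1 = 0.3333  =>  V_1 = 11.78 V
Power in each resistor, P = (ΔV)²/R:
  P_R1 = (12 - 11.78)²/36 = 0.001384 W
  P_R2 = (11.78 - 0)²/9100 = 0.01524 W
  P_R3 = (11.78 - 0)²/2400 = 0.05779 W
P_total = P_R1 + P_R2 + P_R3 = 0.07441 W

Final answer: 0.07441 W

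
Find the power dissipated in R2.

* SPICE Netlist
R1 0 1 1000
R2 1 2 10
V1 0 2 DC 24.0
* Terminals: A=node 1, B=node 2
Nodal analysis, taking node 2 as the 0 V reference.
Source V1 fixes V_0 = 24 V.
KCL at each unknown node (sum of currents leaving = 0; resistances in Ω):
  Node 1: (V_1 - 24)/1000 + (V_1 - 0)/10 = 0
Collecting terms: 0.101 × V_1 = 0.024  =>  V_1 = 0.2376 V
I_R2 = (V_1 - V_2)/R2 = (0.2376 - 0)/10 = 0.02376 A
P_R2 = I_R2² × R2 = (0.02376)² × 10 = 0.005647 W

Final answer: 0.005647 W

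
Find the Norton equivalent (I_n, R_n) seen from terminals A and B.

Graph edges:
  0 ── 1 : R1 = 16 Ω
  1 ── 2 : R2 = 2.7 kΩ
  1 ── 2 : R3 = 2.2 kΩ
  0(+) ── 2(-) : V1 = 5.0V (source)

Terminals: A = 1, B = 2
Find the Thévenin equivalent first; then I_n = V_th/R_th and R_n = R_th.
Step 1 — V_th is the open-circuit voltage V_A - V_B (nothing connected across the terminals).
Nodal analysis, taking node 2 as the 0 V reference.
Source V1 fixes V_0 = 5 V.
KCL at each unknown node (sum of currents leaving = 0; resistances in Ω):
  Node 1: (V_1 - 5)/16 + (V_1 - 0)/2700 + (V_1 - 0)/2200 = 0
Collecting terms: 0.06332 × V_1 = 0.3125  =>  V_1 = 4.935 V
V_th = V_1 - V_2 = 4.935 - 0 = 4.935 V
Step 2 — R_th: zero the source — replace V1 by a short circuit (node 2 merges into node 0) — and find the resistance seen between A (node 1) and B (node 0).
Reduce the network between node 1 (A) and node 0 (B) by series/parallel combination:
  Rp1 = R1 ‖ R2 ‖ R3 (parallel, all between nodes 0 and 1) = 1/(1/16 + 1/2700 + 1/2200) = 15.79 Ω
R_th = 15.79 Ω
I_n = V_th/R_th = 4.935/15.79 = 0.3125 A, and R_n = R_th = 15.79 Ω

Final answer: I_n = 0.3125 A, R_n = 15.79 Ω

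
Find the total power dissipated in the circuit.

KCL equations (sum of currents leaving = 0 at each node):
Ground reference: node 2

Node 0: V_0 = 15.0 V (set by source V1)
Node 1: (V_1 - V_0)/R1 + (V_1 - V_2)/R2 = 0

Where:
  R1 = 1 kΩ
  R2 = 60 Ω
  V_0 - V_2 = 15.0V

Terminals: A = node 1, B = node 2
Nodal analysis, taking node 2 as the 0 V reference.
Source V1 fixes V_0 = 15 V.
KCL at each unknown node (sum of currents leaving = 0; resistances in Ω):
  Node 1: (V_1 - 15)/1000 + (V_1 - 0)/60 = 0
Collecting terms: 0.01767 × V_1 = 0.015  =>  V_1 = 0.8491 V
Power in each resistor, P = (ΔV)²/R:
  P_R1 = (15 - 0.8491)²/1000 = 0.2002 W
  P_R2 = (0.8491 - 0)²/60 = 0.01201 W
P_total = P_R1 + P_R2 = 0.2123 W

Final answer: 0.2123 W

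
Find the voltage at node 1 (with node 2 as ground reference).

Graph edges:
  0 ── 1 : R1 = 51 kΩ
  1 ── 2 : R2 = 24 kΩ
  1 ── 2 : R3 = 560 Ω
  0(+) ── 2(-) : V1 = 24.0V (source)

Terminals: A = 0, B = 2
Nodal analysis, taking node 2 as the 0 V reference.
Source V1 fixes V_0 = 24 V.
KCL at each unknown node (sum of currents leaving = 0; resistances in Ω):
  Node 1: (V_1 - 24)/51000 + (V_1 - 0)/24000 + (V_1 - 0)/560 = 0
Collecting terms: 0.001847 × V_1 = 0.0004706  =>  V_1 = 0.2548 V
The requested potential is V_1 = 0.2548 V.

Final answer: V_1 = 0.2548 V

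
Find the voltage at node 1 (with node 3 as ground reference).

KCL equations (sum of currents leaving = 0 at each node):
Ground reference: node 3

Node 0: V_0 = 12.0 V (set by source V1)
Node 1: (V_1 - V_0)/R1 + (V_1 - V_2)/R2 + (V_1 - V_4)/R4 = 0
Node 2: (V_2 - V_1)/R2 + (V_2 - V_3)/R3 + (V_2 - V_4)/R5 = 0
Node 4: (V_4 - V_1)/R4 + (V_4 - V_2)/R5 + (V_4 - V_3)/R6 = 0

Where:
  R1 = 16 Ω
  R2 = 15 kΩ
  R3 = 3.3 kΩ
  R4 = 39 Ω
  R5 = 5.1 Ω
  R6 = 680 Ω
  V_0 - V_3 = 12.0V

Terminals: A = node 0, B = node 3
Nodal analysis, taking node 3 as the 0 V reference.
Source V1 fixes V_0 = 12 V.
KCL at each unknown node (sum of currents leaving = 0; resistances in Ω):
  Node 1: (V_1 - 12)/16 + (V_1 - V_2)/15000 + (V_1 - V_4)/39 = 0
  Node 2: (V_2 - V_1)/15000 + (V_2 - 0)/3300 + (V_2 - V_4)/5.1 = 0
  Node 4: (V_4 - V_1)/39 + (V_4 - V_2)/5.1 + (V_4 - 0)/680 = 0
Collecting terms (coefficients in siemens):
  0.08821·V_1 - 0.00006667·V_2 - 0.02564·V_4 = 0.75
  0.1964·V_2 - 0.00006667·V_1 - 0.1961·V_4 = 0
  0.2232·V_4 - 0.02564·V_1 - 0.1961·V_2 = 0
Solving these 3 simultaneous equations (Gaussian elimination) gives:
  V_1 = 11.69 V, V_2 = 10.92 V, V_4 = 10.94 V
The requested potential is V_1 = 11.69 V.

Final answer: V_1 = 11.69 V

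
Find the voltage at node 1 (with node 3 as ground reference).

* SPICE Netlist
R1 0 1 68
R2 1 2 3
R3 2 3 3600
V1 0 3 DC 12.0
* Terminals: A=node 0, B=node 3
Nodal analysis, taking node 3 as the 0 V reference.
Source V1 fixes V_0 = 12 V.
KCL at each unknown node (sum of currents leaving = 0; resistances in Ω):
  Node 1: (V_1 - 12)/68 + (V_1 - V_2)/3 = 0
  Node 2: (V_2 - V_1)/3 + (V_2 - 0)/3600 = 0
Collecting terms (coefficients in siemens):
  0.348·V_1 - 0.3333·V_2 = 0.1765
  0.3336·V_2 - 0.3333·V_1 = 0
Determinant D = (0.348)(0.3336) - (-0.3333)(-0.3333) = 0.004999
V_1 = [(0.1765)(0.3336) - (-0.3333)(0)]/D = 11.78 V
V_2 = [(0.348)(0) - (0.1765)(-0.3333)]/D = 11.77 V
The requested potential is V_1 = 11.78 V.

Final answer: V_1 = 11.78 V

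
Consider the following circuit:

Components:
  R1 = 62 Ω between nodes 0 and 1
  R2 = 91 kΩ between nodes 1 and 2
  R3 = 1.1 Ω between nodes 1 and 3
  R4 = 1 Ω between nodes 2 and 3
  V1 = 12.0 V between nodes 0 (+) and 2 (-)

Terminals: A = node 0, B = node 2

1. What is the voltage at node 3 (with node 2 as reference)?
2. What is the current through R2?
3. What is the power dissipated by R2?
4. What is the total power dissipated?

Nodal analysis, taking node 2 as the 0 V reference.
Source V1 fixes V_0 = 12 V.
KCL at each unknown node (sum of currents leaving = 0; resistances in Ω):
  Node 1: (V_1 - 12)/62 + (V_1 - 0)/91000 + (V_1 - V_3)/1.1 = 0
  Node 3: (V_3 - V_1)/1.1 + (V_3 - 0)/1 = 0
Collecting terms (coefficients in siemens):
  0.9252·V_1 - 0.9091·V_3 = 0.1935
  1.909·V_3 - 0.9091·V_1 = 0
Determinant D = (0.9252)(1.909) - (-0.9091)(-0.9091) = 0.9399
V_1 = [(0.1935)(1.909) - (-0.9091)(0)]/D = 0.3931 V
V_3 = [(0.9252)(0) - (0.1935)(-0.9091)]/D = 0.1872 V
Part 1:
  Read off the nodal solution: V_3 = 0.1872 V
Part 2:
  I_R2 = (V_1 - V_2)/R2 = (0.3931 - 0)/91000 = 0.00000432 A
  Magnitude: I_R2 = 0.00000432 A
Part 3:
  I_R2 = (V_1 - V_2)/R2 = (0.3931 - 0)/91000 = 0.00000432 A
  P_R2 = I_R2² × R2 = (0.00000432)² × 91000 = 0.000001698 W
Part 4:
  Power in each resistor, P = (ΔV)²/R:
    P_R1 = (12 - 0.3931)²/62 = 2.173 W
    P_R2 = (0.3931 - 0)²/91000 = 0.000001698 W
    P_R3 = (0.3931 - 0.1872)²/1.1 = 0.03855 W
    P_R4 = (0 - 0.1872)²/1 = 0.03505 W
  P_total = P_R1 + P_R2 + P_R3 + P_R4 = 2.246 W

Final answers:
1. V_3 = 0.1872 V
2. I_R2 = 4.32e-06 A
3. P_R2 = 1.698e-06 W
4. P_total = 2.246 W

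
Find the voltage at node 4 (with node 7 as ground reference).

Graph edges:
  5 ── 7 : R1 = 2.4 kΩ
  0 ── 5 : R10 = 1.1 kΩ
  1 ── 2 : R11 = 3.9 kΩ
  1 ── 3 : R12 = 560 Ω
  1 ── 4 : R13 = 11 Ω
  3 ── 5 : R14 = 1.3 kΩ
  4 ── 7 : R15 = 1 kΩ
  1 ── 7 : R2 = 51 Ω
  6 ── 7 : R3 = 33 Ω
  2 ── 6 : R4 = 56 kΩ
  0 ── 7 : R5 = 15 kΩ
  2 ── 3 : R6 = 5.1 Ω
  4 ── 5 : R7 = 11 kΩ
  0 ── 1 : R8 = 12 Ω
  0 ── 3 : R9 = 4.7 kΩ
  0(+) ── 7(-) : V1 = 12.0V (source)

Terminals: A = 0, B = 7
Nodal analysis, taking node 7 as the 0 V reference.
Source V1 fixes V_0 = 12 V.
KCL at each unknown node (sum of currents leaving = 0; resistances in Ω):
  Node 1: (V_1 - 0)/51 + (V_1 - 12)/12 + (V_1 - V_2)/3900 + (V_1 - V_3)/560 + (V_1 - V_4)/11 = 0
  Node 2: (V_2 - V_6)/56000 + (V_2 - V_3)/5.1 + (V_2 - V_1)/3900 = 0
  Node 3: (V_3 - V_2)/5.1 + (V_3 - 12)/4700 + (V_3 - V_1)/560 + (V_3 - V_5)/1300 = 0
  Node 4: (V_4 - V_5)/11000 + (V_4 - V_1)/11 + (V_4 - 0)/1000 = 0
  Node 5: (V_5 - 0)/2400 + (V_5 - V_4)/11000 + (V_5 - 12)/1100 + (V_5 - V_3)/1300 = 0
  Node 6: (V_6 - 0)/33 + (V_6 - V_2)/56000 = 0
Collecting terms (coefficients in siemens):
  0.1959·V_1 - 0.0002564·V_2 - 0.001786·V_3 - 0.09091·V_4 = 1
  0.1964·V_2 - 0.0002564·V_1 - 0.1961·V_3 - 0.00001786·V_6 = 0
  0.1988·V_3 - 0.001786·V_1 - 0.1961·V_2 - 0.0007692·V_5 = 0.002553
  0.092·V_4 - 0.09091·V_1 - 0.00009091·V_5 = 0
  0.002186·V_5 - 0.0007692·V_3 - 0.00009091·V_4 = 0.01091
  0.03032·V_6 - 0.00001786·V_2 = 0
Solving these 6 simultaneous equations (Gaussian elimination) gives:
  V_1 = 9.619 V, V_2 = 9.504 V, V_3 = 9.505 V, V_4 = 9.513 V
  V_5 = 8.731 V, V_6 = 0.005597 V
The requested potential is V_4 = 9.513 V.

Final answer: V_4 = 9.513 V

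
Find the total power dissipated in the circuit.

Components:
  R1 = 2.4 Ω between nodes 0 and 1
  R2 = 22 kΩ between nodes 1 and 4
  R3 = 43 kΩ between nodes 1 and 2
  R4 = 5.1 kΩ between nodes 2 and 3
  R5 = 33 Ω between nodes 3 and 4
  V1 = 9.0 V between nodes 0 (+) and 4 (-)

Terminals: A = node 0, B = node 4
Nodal analysis, taking node 4 as the 0 V reference.
Source V1 fixes V_0 = 9 V.
KCL at each unknown node (sum of currents leaving = 0; resistances in Ω):
  Node 1: (V_1 - 9)/2.4 + (V_1 - 0)/22000 + (V_1 - V_2)/43000 = 0
  Node 2: (V_2 - V_1)/43000 + (V_2 - V_3)/5100 = 0
  Node 3: (V_3 - V_2)/5100 + (V_3 - 0)/33 = 0
Collecting terms (coefficients in siemens):
  0.4167·V_1 - 0.00002326·V_2 = 3.75
  0.0002193·V_2 - 0.00002326·V_1 - 0.0001961·V_3 = 0
  0.0305·V_3 - 0.0001961·V_2 = 0
Solving these 3 simultaneous equations (Gaussian elimination) gives:
  V_1 = 8.999 V, V_2 = 0.9596 V, V_3 = 0.006169 V
Power in each resistor, P = (ΔV)²/R:
  P_R1 = (9 - 8.999)²/2.4 = 0.0000008525 W
  P_R2 = (8.999 - 0)²/22000 = 0.003681 W
  P_R3 = (8.999 - 0.9596)²/43000 = 0.001503 W
  P_R4 = (0.9596 - 0.006169)²/5100 = 0.0001783 W
  P_R5 = (0.006169 - 0)²/33 = 0.000001153 W
P_total = P_R1 + P_R2 + P_R3 + P_R4 + P_R5 = 0.005364 W

Final answer: 0.005364 W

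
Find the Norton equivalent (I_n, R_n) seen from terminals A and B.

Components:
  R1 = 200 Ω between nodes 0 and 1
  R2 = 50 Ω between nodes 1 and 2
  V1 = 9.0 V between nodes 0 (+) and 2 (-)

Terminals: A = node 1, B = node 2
Find the Thévenin equivalent first; then I_n = V_th/R_th and R_n = R_th.
Step 1 — V_th is the open-circuit voltage V_A - V_B (nothing connected across the terminals).
Nodal analysis, taking node 2 as the 0 V reference.
Source V1 fixes V_0 = 9 V.
KCL at each unknown node (sum of currents leaving = 0; resistances in Ω):
  Node 1: (V_1 - 9)/200 + (V_1 - 0)/50 = 0
Collecting terms: 0.025 × V_1 = 0.045  =>  V_1 = 1.8 V
V_th = V_1 - V_2 = 1.8 - 0 = 1.8 V
Step 2 — R_th: zero the source — replace V1 by a short circuit (node 2 merges into node 0) — and find the resistance seen between A (node 1) and B (node 0).
Reduce the network between node 1 (A) and node 0 (B) by series/parallel combination:
  Rp1 = R1 ‖ R2 (parallel, both between nodes 0 and 1) = 1/(1/200 + 1/50) = 40 Ω
R_th = 40 Ω
I_n = V_th/R_th = 1.8/40 = 0.045 A, and R_n = R_th = 40 Ω

Final answer: I_n = 0.045 A, R_n = 40 Ω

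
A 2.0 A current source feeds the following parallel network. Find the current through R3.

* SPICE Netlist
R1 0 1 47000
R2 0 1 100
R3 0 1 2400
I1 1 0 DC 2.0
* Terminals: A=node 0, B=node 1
All resistors sit directly between nodes 0 and 1, so they are in parallel and share one voltage V; the full source current 2 A splits among them.
1/R_par = 1/47000 + 1/100 + 1/2400 = 0.01044 S  =>  R_par = 95.8 Ω
V = I × R_par = 2 × 95.8 = 191.6 V
I_R3 = V/R3 = 191.6/2400 = 0.07984 A

Final answer: 0.07984 A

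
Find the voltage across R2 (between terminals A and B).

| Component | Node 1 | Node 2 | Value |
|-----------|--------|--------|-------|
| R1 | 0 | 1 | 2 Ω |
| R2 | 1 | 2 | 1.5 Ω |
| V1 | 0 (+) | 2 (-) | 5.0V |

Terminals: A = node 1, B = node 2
R1 and R2 are in series across V1 (node 0 → node 1 → node 2), and the output A–B is taken across R2, so this is a voltage divider.
Series current: I = V1/(R1 + R2) = 5/(2 + 1.5) = 5/3.5 = 1.429 A
V_R2 = I × R2 = V1 × R2/(R1 + R2) = 5 × 1.5/3.5 = 2.143 V

Final answer: 2.143 V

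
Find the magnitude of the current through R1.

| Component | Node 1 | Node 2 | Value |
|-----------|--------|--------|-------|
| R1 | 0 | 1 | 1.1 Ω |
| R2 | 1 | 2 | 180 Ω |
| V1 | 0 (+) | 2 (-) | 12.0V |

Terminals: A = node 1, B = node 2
Nodal analysis, taking node 2 as the 0 V reference.
Source V1 fixes V_0 = 12 V.
KCL at each unknown node (sum of currents leaving = 0; resistances in Ω):
  Node 1: (V_1 - 12)/1.1 + (V_1 - 0)/180 = 0
Collecting terms: 0.9146 × V_1 = 10.91  =>  V_1 = 11.93 V
I_R1 = (V_0 - V_1)/R1 = (12 - 11.93)/1.1 = 0.06626 A
|I_R1| = 0.06626 A

Final answer: |I_R1| = 0.06626 A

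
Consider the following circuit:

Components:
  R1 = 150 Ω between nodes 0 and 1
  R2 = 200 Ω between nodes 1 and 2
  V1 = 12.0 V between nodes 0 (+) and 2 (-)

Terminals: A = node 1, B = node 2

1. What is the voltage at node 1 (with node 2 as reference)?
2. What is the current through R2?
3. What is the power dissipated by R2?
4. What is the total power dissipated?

Nodal analysis, taking node 2 as the 0 V reference.
Source V1 fixes V_0 = 12 V.
KCL at each unknown node (sum of currents leaving = 0; resistances in Ω):
  Node 1: (V_1 - 12)/150 + (V_1 - 0)/200 = 0
Collecting terms: 0.01167 × V_1 = 0.08  =>  V_1 = 6.857 V
Part 1:
  Read off the nodal solution: V_1 = 6.857 V
Part 2:
  I_R2 = (V_1 - V_2)/R2 = (6.857 - 0)/200 = 0.03429 A
  Magnitude: I_R2 = 0.03429 A
Part 3:
  I_R2 = (V_1 - V_2)/R2 = (6.857 - 0)/200 = 0.03429 A
  P_R2 = I_R2² × R2 = (0.03429)² × 200 = 0.2351 W
Part 4:
  Power in each resistor, P = (ΔV)²/R:
    P_R1 = (12 - 6.857)²/150 = 0.1763 W
    P_R2 = (6.857 - 0)²/200 = 0.2351 W
  P_total = P_R1 + P_R2 = 0.4114 W

Final answers:
1. V_1 = 6.857 V
2. I_R2 = 0.03429 A
3. P_R2 = 0.2351 W
4. P_total = 0.4114 W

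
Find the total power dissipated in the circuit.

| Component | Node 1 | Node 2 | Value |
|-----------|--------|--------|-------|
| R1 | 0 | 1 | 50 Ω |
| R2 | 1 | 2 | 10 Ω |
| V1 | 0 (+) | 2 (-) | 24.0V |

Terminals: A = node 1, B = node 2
Nodal analysis, taking node 2 as the 0 V reference.
Source V1 fixes V_0 = 24 V.
KCL at each unknown node (sum of currents leaving = 0; resistances in Ω):
  Node 1: (V_1 - 24)/50 + (V_1 - 0)/10 = 0
Collecting terms: 0.12 × V_1 = 0.48  =>  V_1 = 4 V
Power in each resistor, P = (ΔV)²/R:
  P_R1 = (24 - 4)²/50 = 8 W
  P_R2 = (4 - 0)²/10 = 1.6 W
P_total = P_R1 + P_R2 = 9.6 W

Final answer: 9.6 W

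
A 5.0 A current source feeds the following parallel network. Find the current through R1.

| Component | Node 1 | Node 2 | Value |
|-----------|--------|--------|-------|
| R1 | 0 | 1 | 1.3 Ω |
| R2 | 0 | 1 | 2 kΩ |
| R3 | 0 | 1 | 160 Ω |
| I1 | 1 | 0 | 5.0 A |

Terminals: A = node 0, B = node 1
All resistors sit directly between nodes 0 and 1, so they are in parallel and share one voltage V; the full source current 5 A splits among them.
1/R_par = 1/1.3 + 1/2000 + 1/160 = 0.776 S  =>  R_par = 1.289 Ω
V = I × R_par = 5 × 1.289 = 6.443 V
I_R1 = V/R1 = 6.443/1.3 = 4.957 A

Final answer: 4.957 A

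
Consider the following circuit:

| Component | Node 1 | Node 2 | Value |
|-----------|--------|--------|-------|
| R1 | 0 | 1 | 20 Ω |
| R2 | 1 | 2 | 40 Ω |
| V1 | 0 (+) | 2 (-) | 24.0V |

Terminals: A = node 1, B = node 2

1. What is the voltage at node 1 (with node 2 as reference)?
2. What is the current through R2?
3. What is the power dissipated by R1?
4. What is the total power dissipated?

Nodal analysis, taking node 2 as the 0 V reference.
Source V1 fixes V_0 = 24 V.
KCL at each unknown node (sum of currents leaving = 0; resistances in Ω):
  Node 1: (V_1 - 24)/20 + (V_1 - 0)/40 = 0
Collecting terms: 0.075 × V_1 = 1.2  =>  V_1 = 16 V
Part 1:
  Read off the nodal solution: V_1 = 16 V
Part 2:
  I_R2 = (V_1 - V_2)/R2 = (16 - 0)/40 = 0.4 A
  Magnitude: I_R2 = 0.4 A
Part 3:
  I_R1 = (V_0 - V_1)/R1 = (24 - 16)/20 = 0.4 A
  P_R1 = I_R1² × R1 = (0.4)² × 20 = 3.2 W
Part 4:
  Power in each resistor, P = (ΔV)²/R:
    P_R1 = (24 - 16)²/20 = 3.2 W
    P_R2 = (16 - 0)²/40 = 6.4 W
  P_total = P_R1 + P_R2 = 9.6 W

Final answers:
1. V_1 = 16 V
2. I_R2 = 0.4 A
3. P_R1 = 3.2 W
4. P_total = 9.6 W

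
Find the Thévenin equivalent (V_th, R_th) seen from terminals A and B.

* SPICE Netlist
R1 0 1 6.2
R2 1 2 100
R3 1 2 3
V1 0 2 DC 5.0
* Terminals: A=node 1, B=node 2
Step 1 — V_th is the open-circuit voltage V_A - V_B (nothing connected across the terminals).
Nodal analysis, taking node 2 as the 0 V reference.
Source V1 fixes V_0 = 5 V.
KCL at each unknown node (sum of currents leaving = 0; resistances in Ω):
  Node 1: (V_1 - 5)/6.2 + (V_1 - 0)/100 + (V_1 - 0)/3 = 0
Collecting terms: 0.5046 × V_1 = 0.8065  =>  V_1 = 1.598 V
V_th = V_1 - V_2 = 1.598 - 0 = 1.598 V
Step 2 — R_th: zero the source — replace V1 by a short circuit (node 2 merges into node 0) — and find the resistance seen between A (node 1) and B (node 0).
Reduce the network between node 1 (A) and node 0 (B) by series/parallel combination:
  Rp1 = R1 ‖ R2 ‖ R3 (parallel, all between nodes 0 and 1) = 1/(1/6.2 + 1/100 + 1/3) = 1.982 Ω
R_th = 1.982 Ω

Final answer: V_th = 1.598 V, R_th = 1.982 Ω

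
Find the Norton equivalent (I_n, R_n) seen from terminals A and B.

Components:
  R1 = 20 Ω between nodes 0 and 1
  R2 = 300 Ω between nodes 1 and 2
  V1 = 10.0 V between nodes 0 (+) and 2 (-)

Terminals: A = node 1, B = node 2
Find the Thévenin equivalent first; then I_n = V_th/R_th and R_n = R_th.
Step 1 — V_th is the open-circuit voltage V_A - V_B (nothing connected across the terminals).
Nodal analysis, taking node 2 as the 0 V reference.
Source V1 fixes V_0 = 10 V.
KCL at each unknown node (sum of currents leaving = 0; resistances in Ω):
  Node 1: (V_1 - 10)/20 + (V_1 - 0)/300 = 0
Collecting terms: 0.05333 × V_1 = 0.5  =>  V_1 = 9.375 V
V_th = V_1 - V_2 = 9.375 - 0 = 9.375 V
Step 2 — R_th: zero the source — replace V1 by a short circuit (node 2 merges into node 0) — and find the resistance seen between A (node 1) and B (node 0).
Reduce the network between node 1 (A) and node 0 (B) by series/parallel combination:
  Rp1 = R1 ‖ R2 (parallel, both between nodes 0 and 1) = 1/(1/20 + 1/300) = 18.75 Ω
R_th = 18.75 Ω
I_n = V_th/R_th = 9.375/18.75 = 0.5 A, and R_n = R_th = 18.75 Ω

Final answer: I_n = 0.5 A, R_n = 18.75 Ω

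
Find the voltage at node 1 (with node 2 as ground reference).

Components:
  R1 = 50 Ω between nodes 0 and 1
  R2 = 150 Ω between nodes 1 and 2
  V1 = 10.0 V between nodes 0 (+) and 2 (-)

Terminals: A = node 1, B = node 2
Nodal analysis, taking node 2 as the 0 V reference.
Source V1 fixes V_0 = 10 V.
KCL at each unknown node (sum of currents leaving = 0; resistances in Ω):
  Node 1: (V_1 - 10)/50 + (V_1 - 0)/150 = 0
Collecting terms: 0.02667 × V_1 = 0.2  =>  V_1 = 7.5 V
The requested potential is V_1 = 7.5 V.

Final answer: V_1 = 7.5 V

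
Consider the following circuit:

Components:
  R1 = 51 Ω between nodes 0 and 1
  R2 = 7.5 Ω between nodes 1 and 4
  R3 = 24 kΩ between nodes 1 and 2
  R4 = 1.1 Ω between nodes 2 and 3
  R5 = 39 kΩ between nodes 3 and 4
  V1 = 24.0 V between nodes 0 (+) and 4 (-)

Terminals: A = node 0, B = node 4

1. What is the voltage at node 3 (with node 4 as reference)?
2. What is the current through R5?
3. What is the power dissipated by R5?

Nodal analysis, taking node 4 as the 0 V reference.
Source V1 fixes V_0 = 24 V.
KCL at each unknown node (sum of currents leaving = 0; resistances in Ω):
  Node 1: (V_1 - 24)/51 + (V_1 - 0)/7.5 + (V_1 - V_2)/24000 = 0
  Node 2: (V_2 - V_1)/24000 + (V_2 - V_3)/1.1 = 0
  Node 3: (V_3 - V_2)/1.1 + (V_3 - 0)/39000 = 0
Collecting terms (coefficients in siemens):
  0.153·V_1 - 0.00004167·V_2 = 0.4706
  0.9091·V_2 - 0.00004167·V_1 - 0.9091·V_3 = 0
  0.9091·V_3 - 0.9091·V_2 = 0
Solving these 3 simultaneous equations (Gaussian elimination) gives:
  V_1 = 3.077 V, V_2 = 1.905 V, V_3 = 1.905 V
Part 1:
  Read off the nodal solution: V_3 = 1.905 V
Part 2:
  I_R5 = (V_3 - V_4)/R5 = (1.905 - 0)/39000 = 0.00004883 A
  Magnitude: I_R5 = 0.00004883 A
Part 3:
  I_R5 = (V_3 - V_4)/R5 = (1.905 - 0)/39000 = 0.00004883 A
  P_R5 = I_R5² × R5 = (0.00004883)² × 39000 = 0.00009301 W

Final answers:
1. V_3 = 1.905 V
2. I_R5 = 4.883e-05 A
3. P_R5 = 9.301e-05 W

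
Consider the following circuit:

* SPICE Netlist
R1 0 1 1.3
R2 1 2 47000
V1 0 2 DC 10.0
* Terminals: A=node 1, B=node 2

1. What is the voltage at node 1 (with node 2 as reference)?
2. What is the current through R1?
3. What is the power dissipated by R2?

Nodal analysis, taking node 2 as the 0 V reference.
Source V1 fixes V_0 = 10 V.
KCL at each unknown node (sum of currents leaving = 0; resistances in Ω):
  Node 1: (V_1 - 10)/1.3 + (V_1 - 0)/47000 = 0
Collecting terms: 0.7693 × V_1 = 7.692  =>  V_1 = 10 V
Part 1:
  Read off the nodal solution: V_1 = 10 V
Part 2:
  I_R1 = (V_0 - V_1)/R1 = (10 - 10)/1.3 = 0.0002128 A
  Magnitude: I_R1 = 0.0002128 A
Part 3:
  I_R2 = (V_1 - V_2)/R2 = (10 - 0)/47000 = 0.0002128 A
  P_R2 = I_R2² × R2 = (0.0002128)² × 47000 = 0.002128 W

Final answers:
1. V_1 = 10 V
2. I_R1 = 0.0002128 A
3. P_R2 = 0.002128 W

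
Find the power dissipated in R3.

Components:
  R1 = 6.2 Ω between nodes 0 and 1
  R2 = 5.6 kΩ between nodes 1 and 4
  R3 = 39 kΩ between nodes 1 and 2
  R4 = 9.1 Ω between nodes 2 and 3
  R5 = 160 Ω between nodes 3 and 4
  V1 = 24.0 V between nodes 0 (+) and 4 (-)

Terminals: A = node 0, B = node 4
Nodal analysis, taking node 4 as the 0 V reference.
Source V1 fixes V_0 = 24 V.
KCL at each unknown node (sum of currents leaving = 0; resistances in Ω):
  Node 1: (V_1 - 24)/6.2 + (V_1 - 0)/5600 + (V_1 - V_2)/39000 = 0
  Node 2: (V_2 - V_1)/39000 + (V_2 - V_3)/9.1 = 0
  Node 3: (V_3 - V_2)/9.1 + (V_3 - 0)/160 = 0
Collecting terms (coefficients in siemens):
  0.1615·V_1 - 0.00002564·V_2 = 3.871
  0.1099·V_2 - 0.00002564·V_1 - 0.1099·V_3 = 0
  0.1161·V_3 - 0.1099·V_2 = 0
Solving these 3 simultaneous equations (Gaussian elimination) gives:
  V_1 = 23.97 V, V_2 = 0.1035 V, V_3 = 0.09791 V
I_R3 = (V_1 - V_2)/R3 = (23.97 - 0.1035)/39000 = 0.000612 A
P_R3 = I_R3² × R3 = (0.000612)² × 39000 = 0.0146 W

Final answer: 0.0146 W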